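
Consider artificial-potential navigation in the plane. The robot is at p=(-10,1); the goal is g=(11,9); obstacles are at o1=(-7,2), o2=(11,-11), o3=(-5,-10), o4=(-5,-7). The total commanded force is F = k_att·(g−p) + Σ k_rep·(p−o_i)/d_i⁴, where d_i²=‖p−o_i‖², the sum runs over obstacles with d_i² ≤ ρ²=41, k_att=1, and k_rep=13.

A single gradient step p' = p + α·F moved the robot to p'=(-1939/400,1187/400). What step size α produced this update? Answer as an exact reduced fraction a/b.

α = 1/4

F_att = 1·(g−p) = 1·(21,8) = (21.0000,8.0000)
o1: d²=10 ≤ ρ²=41; F_rep = 13·(-3,-1)/10² = (-0.3900,-0.1300)
o2: d²=585 > ρ²=41 → inactive
o3: d²=146 > ρ²=41 → inactive
o4: d²=89 > ρ²=41 → inactive
F = F_att + ΣF_rep = (20.6100,7.8700)
Δp = p'−p = (5.1525,1.9675); α = Δx/Fx = (2061/400) / (2061/100) = 1/4
check: Δy/Fy = (787/400) / (787/100) = 1/4 ✓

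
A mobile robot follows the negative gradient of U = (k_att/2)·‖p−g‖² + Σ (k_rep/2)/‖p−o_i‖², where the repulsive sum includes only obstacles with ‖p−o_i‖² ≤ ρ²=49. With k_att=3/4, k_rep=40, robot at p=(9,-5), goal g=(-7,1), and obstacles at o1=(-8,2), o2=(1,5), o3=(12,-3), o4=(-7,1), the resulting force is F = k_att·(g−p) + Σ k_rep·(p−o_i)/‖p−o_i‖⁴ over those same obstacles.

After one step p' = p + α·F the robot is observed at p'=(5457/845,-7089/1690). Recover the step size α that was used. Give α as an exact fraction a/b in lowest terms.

F_att = 3/4·(g−p) = 3/4·(-16,6) = (-12.0000,4.5000)
o1: d²=338 > ρ²=49 → inactive
o2: d²=164 > ρ²=49 → inactive
o3: d²=13 ≤ ρ²=49; F_rep = 40·(-3,-2)/13² = (-0.7101,-0.4734)
o4: d²=292 > ρ²=49 → inactive
F = F_att + ΣF_rep = (-12.7101,4.0266)
Δp = p'−p = (-2.5420,0.8053); α = Δx/Fx = (-2148/845) / (-2148/169) = 1/5
check: Δy/Fy = (1361/1690) / (1361/338) = 1/5 ✓

α = 1/5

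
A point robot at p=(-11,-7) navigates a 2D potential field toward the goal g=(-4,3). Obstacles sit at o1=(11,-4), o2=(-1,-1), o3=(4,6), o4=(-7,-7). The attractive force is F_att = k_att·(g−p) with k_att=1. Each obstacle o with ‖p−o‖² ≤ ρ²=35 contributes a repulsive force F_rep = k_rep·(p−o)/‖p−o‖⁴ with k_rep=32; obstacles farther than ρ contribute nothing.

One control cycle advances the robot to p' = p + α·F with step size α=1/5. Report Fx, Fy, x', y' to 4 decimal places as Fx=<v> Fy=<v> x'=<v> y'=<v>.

Fx=6.5000 Fy=10.0000 x'=-9.7000 y'=-5.0000

F_att = 1·(g−p) = 1·(7,10) = (7.0000,10.0000)
o1: d²=493 > ρ²=35 → inactive
o2: d²=136 > ρ²=35 → inactive
o3: d²=394 > ρ²=35 → inactive
o4: d²=16 ≤ ρ²=35; F_rep = 32·(-4,0)/16² = (-0.5000,0.0000)
F = F_att + ΣF_rep = (6.5000,10.0000)
p' = p + 1/5·F = (-9.7000,-5.0000)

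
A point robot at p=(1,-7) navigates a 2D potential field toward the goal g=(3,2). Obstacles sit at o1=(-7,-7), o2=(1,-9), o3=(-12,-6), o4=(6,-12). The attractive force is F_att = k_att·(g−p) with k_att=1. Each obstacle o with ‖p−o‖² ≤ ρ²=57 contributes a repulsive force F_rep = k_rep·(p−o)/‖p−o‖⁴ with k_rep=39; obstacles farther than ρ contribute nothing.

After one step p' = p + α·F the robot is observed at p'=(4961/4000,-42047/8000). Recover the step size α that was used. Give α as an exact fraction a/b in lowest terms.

α = 1/8

F_att = 1·(g−p) = 1·(2,9) = (2.0000,9.0000)
o1: d²=64 > ρ²=57 → inactive
o2: d²=4 ≤ ρ²=57; F_rep = 39·(0,2)/4² = (0.0000,4.8750)
o3: d²=170 > ρ²=57 → inactive
o4: d²=50 ≤ ρ²=57; F_rep = 39·(-5,5)/50² = (-0.0780,0.0780)
F = F_att + ΣF_rep = (1.9220,13.9530)
Δp = p'−p = (0.2402,1.7441); α = Δx/Fx = (961/4000) / (961/500) = 1/8
check: Δy/Fy = (13953/8000) / (13953/1000) = 1/8 ✓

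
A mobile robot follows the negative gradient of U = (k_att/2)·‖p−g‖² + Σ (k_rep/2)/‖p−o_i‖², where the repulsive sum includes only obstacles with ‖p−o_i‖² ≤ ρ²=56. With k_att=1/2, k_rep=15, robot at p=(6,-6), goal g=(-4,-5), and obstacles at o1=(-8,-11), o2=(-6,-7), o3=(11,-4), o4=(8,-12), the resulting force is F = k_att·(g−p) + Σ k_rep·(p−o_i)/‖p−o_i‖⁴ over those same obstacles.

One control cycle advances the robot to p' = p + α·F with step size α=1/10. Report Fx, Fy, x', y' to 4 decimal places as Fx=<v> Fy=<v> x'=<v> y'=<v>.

Fx=-5.1079 Fy=0.5206 x'=5.4892 y'=-5.9479

F_att = 1/2·(g−p) = 1/2·(-10,1) = (-5.0000,0.5000)
o1: d²=221 > ρ²=56 → inactive
o2: d²=145 > ρ²=56 → inactive
o3: d²=29 ≤ ρ²=56; F_rep = 15·(-5,-2)/29² = (-0.0892,-0.0357)
o4: d²=40 ≤ ρ²=56; F_rep = 15·(-2,6)/40² = (-0.0187,0.0563)
F = F_att + ΣF_rep = (-5.1079,0.5206)
p' = p + 1/10·F = (5.4892,-5.9479)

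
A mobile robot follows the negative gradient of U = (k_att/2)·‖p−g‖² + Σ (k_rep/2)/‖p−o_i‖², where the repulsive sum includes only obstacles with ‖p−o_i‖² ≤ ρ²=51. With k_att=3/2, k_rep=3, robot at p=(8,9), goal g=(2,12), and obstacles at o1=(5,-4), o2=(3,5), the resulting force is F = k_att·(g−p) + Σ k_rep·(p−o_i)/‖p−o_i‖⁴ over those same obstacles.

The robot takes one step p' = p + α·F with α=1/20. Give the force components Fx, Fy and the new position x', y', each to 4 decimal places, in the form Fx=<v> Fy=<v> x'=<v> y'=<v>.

Fx=-8.9911 Fy=4.5071 x'=7.5504 y'=9.2254

F_att = 3/2·(g−p) = 3/2·(-6,3) = (-9.0000,4.5000)
o1: d²=178 > ρ²=51 → inactive
o2: d²=41 ≤ ρ²=51; F_rep = 3·(5,4)/41² = (0.0089,0.0071)
F = F_att + ΣF_rep = (-8.9911,4.5071)
p' = p + 1/20·F = (7.5504,9.2254)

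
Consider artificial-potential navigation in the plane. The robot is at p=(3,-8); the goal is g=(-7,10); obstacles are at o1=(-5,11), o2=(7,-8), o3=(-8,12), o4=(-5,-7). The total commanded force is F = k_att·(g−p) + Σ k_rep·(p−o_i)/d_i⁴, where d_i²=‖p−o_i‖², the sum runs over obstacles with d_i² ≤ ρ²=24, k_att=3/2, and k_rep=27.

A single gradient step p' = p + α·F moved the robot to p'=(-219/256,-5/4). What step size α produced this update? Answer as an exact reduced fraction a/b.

F_att = 3/2·(g−p) = 3/2·(-10,18) = (-15.0000,27.0000)
o1: d²=425 > ρ²=24 → inactive
o2: d²=16 ≤ ρ²=24; F_rep = 27·(-4,0)/16² = (-0.4219,0.0000)
o3: d²=521 > ρ²=24 → inactive
o4: d²=65 > ρ²=24 → inactive
F = F_att + ΣF_rep = (-15.4219,27.0000)
Δp = p'−p = (-3.8555,6.7500); α = Δx/Fx = (-987/256) / (-987/64) = 1/4
check: Δy/Fy = (27/4) / (27) = 1/4 ✓

α = 1/4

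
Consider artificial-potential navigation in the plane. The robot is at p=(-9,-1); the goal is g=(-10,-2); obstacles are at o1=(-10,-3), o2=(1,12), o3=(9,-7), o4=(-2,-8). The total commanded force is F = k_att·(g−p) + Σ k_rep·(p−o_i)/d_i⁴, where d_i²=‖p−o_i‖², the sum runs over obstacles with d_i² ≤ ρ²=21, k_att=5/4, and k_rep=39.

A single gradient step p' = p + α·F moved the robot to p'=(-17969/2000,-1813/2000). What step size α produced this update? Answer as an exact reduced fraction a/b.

F_att = 5/4·(g−p) = 5/4·(-1,-1) = (-1.2500,-1.2500)
o1: d²=5 ≤ ρ²=21; F_rep = 39·(1,2)/5² = (1.5600,3.1200)
o2: d²=269 > ρ²=21 → inactive
o3: d²=360 > ρ²=21 → inactive
o4: d²=98 > ρ²=21 → inactive
F = F_att + ΣF_rep = (0.3100,1.8700)
Δp = p'−p = (0.0155,0.0935); α = Δx/Fx = (31/2000) / (31/100) = 1/20
check: Δy/Fy = (187/2000) / (187/100) = 1/20 ✓

α = 1/20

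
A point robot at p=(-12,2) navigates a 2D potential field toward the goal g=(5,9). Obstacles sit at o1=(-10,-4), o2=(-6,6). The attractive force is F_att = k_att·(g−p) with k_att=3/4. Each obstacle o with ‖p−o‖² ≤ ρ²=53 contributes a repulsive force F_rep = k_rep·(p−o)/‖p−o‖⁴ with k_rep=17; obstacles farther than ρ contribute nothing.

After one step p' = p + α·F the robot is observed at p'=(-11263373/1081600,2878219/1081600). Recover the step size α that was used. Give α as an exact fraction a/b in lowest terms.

F_att = 3/4·(g−p) = 3/4·(17,7) = (12.7500,5.2500)
o1: d²=40 ≤ ρ²=53; F_rep = 17·(-2,6)/40² = (-0.0213,0.0638)
o2: d²=52 ≤ ρ²=53; F_rep = 17·(-6,-4)/52² = (-0.0377,-0.0251)
F = F_att + ΣF_rep = (12.6910,5.2886)
Δp = p'−p = (1.5864,0.6611); α = Δx/Fx = (1715827/1081600) / (1715827/135200) = 1/8
check: Δy/Fy = (715019/1081600) / (715019/135200) = 1/8 ✓

α = 1/8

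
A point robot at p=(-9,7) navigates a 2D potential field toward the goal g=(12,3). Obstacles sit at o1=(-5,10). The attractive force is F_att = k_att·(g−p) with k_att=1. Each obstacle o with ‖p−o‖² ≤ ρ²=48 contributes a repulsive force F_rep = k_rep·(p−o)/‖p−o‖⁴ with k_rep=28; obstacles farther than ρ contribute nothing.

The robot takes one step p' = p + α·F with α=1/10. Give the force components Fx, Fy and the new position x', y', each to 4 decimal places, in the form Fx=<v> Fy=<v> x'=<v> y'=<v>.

Fx=20.8208 Fy=-4.1344 x'=-6.9179 y'=6.5866

F_att = 1·(g−p) = 1·(21,-4) = (21.0000,-4.0000)
o1: d²=25 ≤ ρ²=48; F_rep = 28·(-4,-3)/25² = (-0.1792,-0.1344)
F = F_att + ΣF_rep = (20.8208,-4.1344)
p' = p + 1/10·F = (-6.9179,6.5866)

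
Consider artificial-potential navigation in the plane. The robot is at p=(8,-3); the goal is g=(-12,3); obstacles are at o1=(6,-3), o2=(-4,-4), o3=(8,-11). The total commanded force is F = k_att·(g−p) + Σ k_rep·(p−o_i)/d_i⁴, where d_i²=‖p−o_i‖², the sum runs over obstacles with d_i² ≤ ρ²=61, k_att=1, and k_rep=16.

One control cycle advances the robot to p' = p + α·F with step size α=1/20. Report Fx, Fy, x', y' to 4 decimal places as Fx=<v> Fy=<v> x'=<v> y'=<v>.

Fx=-18.0000 Fy=6.0000 x'=7.1000 y'=-2.7000

F_att = 1·(g−p) = 1·(-20,6) = (-20.0000,6.0000)
o1: d²=4 ≤ ρ²=61; F_rep = 16·(2,0)/4² = (2.0000,0.0000)
o2: d²=145 > ρ²=61 → inactive
o3: d²=64 > ρ²=61 → inactive
F = F_att + ΣF_rep = (-18.0000,6.0000)
p' = p + 1/20·F = (7.1000,-2.7000)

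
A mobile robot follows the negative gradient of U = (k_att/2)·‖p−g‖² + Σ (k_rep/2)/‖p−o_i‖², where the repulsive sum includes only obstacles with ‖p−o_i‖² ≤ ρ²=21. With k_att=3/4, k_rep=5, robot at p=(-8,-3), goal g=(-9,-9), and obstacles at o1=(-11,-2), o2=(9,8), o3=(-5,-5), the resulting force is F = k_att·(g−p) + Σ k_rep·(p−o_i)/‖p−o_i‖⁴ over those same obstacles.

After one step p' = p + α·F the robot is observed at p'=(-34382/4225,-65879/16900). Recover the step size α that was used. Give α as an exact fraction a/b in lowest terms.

F_att = 3/4·(g−p) = 3/4·(-1,-6) = (-0.7500,-4.5000)
o1: d²=10 ≤ ρ²=21; F_rep = 5·(3,-1)/10² = (0.1500,-0.0500)
o2: d²=410 > ρ²=21 → inactive
o3: d²=13 ≤ ρ²=21; F_rep = 5·(-3,2)/13² = (-0.0888,0.0592)
F = F_att + ΣF_rep = (-0.6888,-4.4908)
Δp = p'−p = (-0.1378,-0.8982); α = Δx/Fx = (-582/4225) / (-582/845) = 1/5
check: Δy/Fy = (-15179/16900) / (-15179/3380) = 1/5 ✓

α = 1/5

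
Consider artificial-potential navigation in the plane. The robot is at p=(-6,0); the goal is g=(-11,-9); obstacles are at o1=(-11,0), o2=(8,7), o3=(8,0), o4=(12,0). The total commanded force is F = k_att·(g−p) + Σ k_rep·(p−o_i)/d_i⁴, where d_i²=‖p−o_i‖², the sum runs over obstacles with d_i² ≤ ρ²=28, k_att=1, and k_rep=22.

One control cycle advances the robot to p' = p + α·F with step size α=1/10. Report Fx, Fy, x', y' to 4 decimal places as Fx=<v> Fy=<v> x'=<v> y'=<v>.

F_att = 1·(g−p) = 1·(-5,-9) = (-5.0000,-9.0000)
o1: d²=25 ≤ ρ²=28; F_rep = 22·(5,0)/25² = (0.1760,0.0000)
o2: d²=245 > ρ²=28 → inactive
o3: d²=196 > ρ²=28 → inactive
o4: d²=324 > ρ²=28 → inactive
F = F_att + ΣF_rep = (-4.8240,-9.0000)
p' = p + 1/10·F = (-6.4824,-0.9000)

Fx=-4.8240 Fy=-9.0000 x'=-6.4824 y'=-0.9000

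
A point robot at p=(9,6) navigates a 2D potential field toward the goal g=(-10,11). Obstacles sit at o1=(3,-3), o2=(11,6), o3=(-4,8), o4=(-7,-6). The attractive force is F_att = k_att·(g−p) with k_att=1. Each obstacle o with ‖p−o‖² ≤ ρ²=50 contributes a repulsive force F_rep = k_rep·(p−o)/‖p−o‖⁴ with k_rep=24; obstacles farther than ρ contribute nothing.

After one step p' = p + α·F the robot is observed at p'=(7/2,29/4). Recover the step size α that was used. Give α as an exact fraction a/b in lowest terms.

F_att = 1·(g−p) = 1·(-19,5) = (-19.0000,5.0000)
o1: d²=117 > ρ²=50 → inactive
o2: d²=4 ≤ ρ²=50; F_rep = 24·(-2,0)/4² = (-3.0000,0.0000)
o3: d²=173 > ρ²=50 → inactive
o4: d²=400 > ρ²=50 → inactive
F = F_att + ΣF_rep = (-22.0000,5.0000)
Δp = p'−p = (-5.5000,1.2500); α = Δx/Fx = (-11/2) / (-22) = 1/4
check: Δy/Fy = (5/4) / (5) = 1/4 ✓

α = 1/4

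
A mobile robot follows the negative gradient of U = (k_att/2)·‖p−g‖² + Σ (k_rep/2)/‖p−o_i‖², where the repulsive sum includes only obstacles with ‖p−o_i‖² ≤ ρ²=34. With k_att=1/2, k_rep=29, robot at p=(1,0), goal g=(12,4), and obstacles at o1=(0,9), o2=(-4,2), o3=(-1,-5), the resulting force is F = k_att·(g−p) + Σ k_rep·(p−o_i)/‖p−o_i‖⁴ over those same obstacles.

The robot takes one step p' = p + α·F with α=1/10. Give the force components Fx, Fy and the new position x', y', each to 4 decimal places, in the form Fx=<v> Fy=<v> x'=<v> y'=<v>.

F_att = 1/2·(g−p) = 1/2·(11,4) = (5.5000,2.0000)
o1: d²=82 > ρ²=34 → inactive
o2: d²=29 ≤ ρ²=34; F_rep = 29·(5,-2)/29² = (0.1724,-0.0690)
o3: d²=29 ≤ ρ²=34; F_rep = 29·(2,5)/29² = (0.0690,0.1724)
F = F_att + ΣF_rep = (5.7414,2.1034)
p' = p + 1/10·F = (1.5741,0.2103)

Fx=5.7414 Fy=2.1034 x'=1.5741 y'=0.2103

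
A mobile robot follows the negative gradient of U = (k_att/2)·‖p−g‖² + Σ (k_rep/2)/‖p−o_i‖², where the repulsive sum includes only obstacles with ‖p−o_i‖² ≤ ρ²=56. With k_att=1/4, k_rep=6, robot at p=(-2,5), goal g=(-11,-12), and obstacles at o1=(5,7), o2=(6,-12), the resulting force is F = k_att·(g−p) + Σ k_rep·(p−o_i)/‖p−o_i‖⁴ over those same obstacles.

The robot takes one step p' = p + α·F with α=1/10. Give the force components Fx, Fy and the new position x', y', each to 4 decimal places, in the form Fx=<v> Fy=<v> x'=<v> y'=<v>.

F_att = 1/4·(g−p) = 1/4·(-9,-17) = (-2.2500,-4.2500)
o1: d²=53 ≤ ρ²=56; F_rep = 6·(-7,-2)/53² = (-0.0150,-0.0043)
o2: d²=353 > ρ²=56 → inactive
F = F_att + ΣF_rep = (-2.2650,-4.2543)
p' = p + 1/10·F = (-2.2265,4.5746)

Fx=-2.2650 Fy=-4.2543 x'=-2.2265 y'=4.5746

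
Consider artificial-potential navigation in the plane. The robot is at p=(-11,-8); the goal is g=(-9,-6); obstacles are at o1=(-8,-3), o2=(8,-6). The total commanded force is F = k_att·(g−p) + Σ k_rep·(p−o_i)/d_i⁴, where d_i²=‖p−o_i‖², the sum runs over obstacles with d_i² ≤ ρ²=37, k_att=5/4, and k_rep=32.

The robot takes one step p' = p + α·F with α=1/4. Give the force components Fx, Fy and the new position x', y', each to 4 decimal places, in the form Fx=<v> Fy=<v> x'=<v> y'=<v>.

F_att = 5/4·(g−p) = 5/4·(2,2) = (2.5000,2.5000)
o1: d²=34 ≤ ρ²=37; F_rep = 32·(-3,-5)/34² = (-0.0830,-0.1384)
o2: d²=365 > ρ²=37 → inactive
F = F_att + ΣF_rep = (2.4170,2.3616)
p' = p + 1/4·F = (-10.3958,-7.4096)

Fx=2.4170 Fy=2.3616 x'=-10.3958 y'=-7.4096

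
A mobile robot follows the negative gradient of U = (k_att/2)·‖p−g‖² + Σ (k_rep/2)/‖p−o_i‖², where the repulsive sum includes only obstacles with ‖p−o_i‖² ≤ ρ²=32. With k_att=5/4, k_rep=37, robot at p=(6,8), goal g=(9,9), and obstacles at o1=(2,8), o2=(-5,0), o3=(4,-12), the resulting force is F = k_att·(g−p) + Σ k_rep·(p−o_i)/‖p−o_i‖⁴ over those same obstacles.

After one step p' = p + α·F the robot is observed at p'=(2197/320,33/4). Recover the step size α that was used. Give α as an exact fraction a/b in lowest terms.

α = 1/5

F_att = 5/4·(g−p) = 5/4·(3,1) = (3.7500,1.2500)
o1: d²=16 ≤ ρ²=32; F_rep = 37·(4,0)/16² = (0.5781,0.0000)
o2: d²=185 > ρ²=32 → inactive
o3: d²=404 > ρ²=32 → inactive
F = F_att + ΣF_rep = (4.3281,1.2500)
Δp = p'−p = (0.8656,0.2500); α = Δx/Fx = (277/320) / (277/64) = 1/5
check: Δy/Fy = (1/4) / (5/4) = 1/5 ✓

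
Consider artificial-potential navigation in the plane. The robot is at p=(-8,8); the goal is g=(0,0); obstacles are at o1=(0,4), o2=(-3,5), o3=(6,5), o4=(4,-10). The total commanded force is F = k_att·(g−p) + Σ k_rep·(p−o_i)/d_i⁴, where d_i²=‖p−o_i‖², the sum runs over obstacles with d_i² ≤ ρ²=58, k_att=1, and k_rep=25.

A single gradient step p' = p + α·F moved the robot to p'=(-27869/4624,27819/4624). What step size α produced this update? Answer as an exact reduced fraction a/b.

α = 1/4

F_att = 1·(g−p) = 1·(8,-8) = (8.0000,-8.0000)
o1: d²=80 > ρ²=58 → inactive
o2: d²=34 ≤ ρ²=58; F_rep = 25·(-5,3)/34² = (-0.1081,0.0649)
o3: d²=205 > ρ²=58 → inactive
o4: d²=468 > ρ²=58 → inactive
F = F_att + ΣF_rep = (7.8919,-7.9351)
Δp = p'−p = (1.9730,-1.9838); α = Δx/Fx = (9123/4624) / (9123/1156) = 1/4
check: Δy/Fy = (-9173/4624) / (-9173/1156) = 1/4 ✓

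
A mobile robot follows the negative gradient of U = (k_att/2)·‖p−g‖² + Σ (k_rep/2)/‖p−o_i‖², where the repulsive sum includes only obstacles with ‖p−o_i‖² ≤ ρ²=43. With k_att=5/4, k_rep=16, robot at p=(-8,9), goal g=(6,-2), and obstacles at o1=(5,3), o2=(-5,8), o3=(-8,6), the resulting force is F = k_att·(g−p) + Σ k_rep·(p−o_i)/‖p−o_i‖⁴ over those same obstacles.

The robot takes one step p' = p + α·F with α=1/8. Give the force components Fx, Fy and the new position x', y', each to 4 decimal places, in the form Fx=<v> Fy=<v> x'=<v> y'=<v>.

F_att = 5/4·(g−p) = 5/4·(14,-11) = (17.5000,-13.7500)
o1: d²=205 > ρ²=43 → inactive
o2: d²=10 ≤ ρ²=43; F_rep = 16·(-3,1)/10² = (-0.4800,0.1600)
o3: d²=9 ≤ ρ²=43; F_rep = 16·(0,3)/9² = (0.0000,0.5926)
F = F_att + ΣF_rep = (17.0200,-12.9974)
p' = p + 1/8·F = (-5.8725,7.3753)

Fx=17.0200 Fy=-12.9974 x'=-5.8725 y'=7.3753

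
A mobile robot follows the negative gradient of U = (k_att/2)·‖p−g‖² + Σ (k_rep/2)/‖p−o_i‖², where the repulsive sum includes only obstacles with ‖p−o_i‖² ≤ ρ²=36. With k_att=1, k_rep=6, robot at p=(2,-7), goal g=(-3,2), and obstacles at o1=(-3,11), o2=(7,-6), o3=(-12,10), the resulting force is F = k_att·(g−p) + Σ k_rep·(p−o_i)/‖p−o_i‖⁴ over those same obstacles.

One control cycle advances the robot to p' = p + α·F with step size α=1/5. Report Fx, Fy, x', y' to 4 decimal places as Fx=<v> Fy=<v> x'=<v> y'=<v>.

Fx=-5.0444 Fy=8.9911 x'=0.9911 y'=-5.2018

F_att = 1·(g−p) = 1·(-5,9) = (-5.0000,9.0000)
o1: d²=349 > ρ²=36 → inactive
o2: d²=26 ≤ ρ²=36; F_rep = 6·(-5,-1)/26² = (-0.0444,-0.0089)
o3: d²=485 > ρ²=36 → inactive
F = F_att + ΣF_rep = (-5.0444,8.9911)
p' = p + 1/5·F = (0.9911,-5.2018)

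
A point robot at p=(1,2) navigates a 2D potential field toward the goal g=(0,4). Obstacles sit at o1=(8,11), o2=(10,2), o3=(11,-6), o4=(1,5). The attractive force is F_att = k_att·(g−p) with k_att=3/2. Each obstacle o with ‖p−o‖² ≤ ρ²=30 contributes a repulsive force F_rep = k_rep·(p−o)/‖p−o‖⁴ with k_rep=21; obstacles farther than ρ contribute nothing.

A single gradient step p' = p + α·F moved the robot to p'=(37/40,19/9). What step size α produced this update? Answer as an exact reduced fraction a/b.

α = 1/20

F_att = 3/2·(g−p) = 3/2·(-1,2) = (-1.5000,3.0000)
o1: d²=130 > ρ²=30 → inactive
o2: d²=81 > ρ²=30 → inactive
o3: d²=164 > ρ²=30 → inactive
o4: d²=9 ≤ ρ²=30; F_rep = 21·(0,-3)/9² = (0.0000,-0.7778)
F = F_att + ΣF_rep = (-1.5000,2.2222)
Δp = p'−p = (-0.0750,0.1111); α = Δx/Fx = (-3/40) / (-3/2) = 1/20
check: Δy/Fy = (1/9) / (20/9) = 1/20 ✓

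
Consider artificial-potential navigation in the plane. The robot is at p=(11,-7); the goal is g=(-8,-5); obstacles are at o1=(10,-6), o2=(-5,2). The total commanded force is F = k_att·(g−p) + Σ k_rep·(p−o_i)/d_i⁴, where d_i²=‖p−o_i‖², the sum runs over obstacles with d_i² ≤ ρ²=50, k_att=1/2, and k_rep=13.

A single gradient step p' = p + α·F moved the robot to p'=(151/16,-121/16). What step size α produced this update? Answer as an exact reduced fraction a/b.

α = 1/4

F_att = 1/2·(g−p) = 1/2·(-19,2) = (-9.5000,1.0000)
o1: d²=2 ≤ ρ²=50; F_rep = 13·(1,-1)/2² = (3.2500,-3.2500)
o2: d²=337 > ρ²=50 → inactive
F = F_att + ΣF_rep = (-6.2500,-2.2500)
Δp = p'−p = (-1.5625,-0.5625); α = Δx/Fx = (-25/16) / (-25/4) = 1/4
check: Δy/Fy = (-9/16) / (-9/4) = 1/4 ✓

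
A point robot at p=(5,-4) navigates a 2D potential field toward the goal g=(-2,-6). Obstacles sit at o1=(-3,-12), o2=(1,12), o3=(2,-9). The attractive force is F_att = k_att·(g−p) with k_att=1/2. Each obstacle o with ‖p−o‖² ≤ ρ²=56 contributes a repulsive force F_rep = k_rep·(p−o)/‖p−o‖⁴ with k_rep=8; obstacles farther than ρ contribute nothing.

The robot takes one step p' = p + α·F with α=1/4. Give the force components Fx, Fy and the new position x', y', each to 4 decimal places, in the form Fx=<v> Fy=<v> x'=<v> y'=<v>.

Fx=-3.4792 Fy=-0.9654 x'=4.1302 y'=-4.2413

F_att = 1/2·(g−p) = 1/2·(-7,-2) = (-3.5000,-1.0000)
o1: d²=128 > ρ²=56 → inactive
o2: d²=272 > ρ²=56 → inactive
o3: d²=34 ≤ ρ²=56; F_rep = 8·(3,5)/34² = (0.0208,0.0346)
F = F_att + ΣF_rep = (-3.4792,-0.9654)
p' = p + 1/4·F = (4.1302,-4.2413)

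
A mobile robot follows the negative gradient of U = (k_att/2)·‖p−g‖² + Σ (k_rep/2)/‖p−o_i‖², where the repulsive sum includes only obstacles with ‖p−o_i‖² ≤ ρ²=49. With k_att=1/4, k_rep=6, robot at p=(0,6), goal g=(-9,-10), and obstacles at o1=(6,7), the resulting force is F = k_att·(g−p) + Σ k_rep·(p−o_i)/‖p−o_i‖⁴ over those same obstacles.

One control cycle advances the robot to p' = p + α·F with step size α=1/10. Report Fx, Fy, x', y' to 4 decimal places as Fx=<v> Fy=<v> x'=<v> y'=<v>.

Fx=-2.2763 Fy=-4.0044 x'=-0.2276 y'=5.5996

F_att = 1/4·(g−p) = 1/4·(-9,-16) = (-2.2500,-4.0000)
o1: d²=37 ≤ ρ²=49; F_rep = 6·(-6,-1)/37² = (-0.0263,-0.0044)
F = F_att + ΣF_rep = (-2.2763,-4.0044)
p' = p + 1/10·F = (-0.2276,5.5996)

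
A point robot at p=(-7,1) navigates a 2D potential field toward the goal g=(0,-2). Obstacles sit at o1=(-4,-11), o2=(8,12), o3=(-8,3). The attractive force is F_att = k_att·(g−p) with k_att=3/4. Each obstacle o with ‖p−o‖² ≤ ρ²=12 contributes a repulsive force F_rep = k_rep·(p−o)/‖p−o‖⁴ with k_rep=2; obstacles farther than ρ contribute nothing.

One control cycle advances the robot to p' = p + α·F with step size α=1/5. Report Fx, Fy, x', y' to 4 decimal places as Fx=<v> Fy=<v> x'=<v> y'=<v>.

F_att = 3/4·(g−p) = 3/4·(7,-3) = (5.2500,-2.2500)
o1: d²=153 > ρ²=12 → inactive
o2: d²=346 > ρ²=12 → inactive
o3: d²=5 ≤ ρ²=12; F_rep = 2·(1,-2)/5² = (0.0800,-0.1600)
F = F_att + ΣF_rep = (5.3300,-2.4100)
p' = p + 1/5·F = (-5.9340,0.5180)

Fx=5.3300 Fy=-2.4100 x'=-5.9340 y'=0.5180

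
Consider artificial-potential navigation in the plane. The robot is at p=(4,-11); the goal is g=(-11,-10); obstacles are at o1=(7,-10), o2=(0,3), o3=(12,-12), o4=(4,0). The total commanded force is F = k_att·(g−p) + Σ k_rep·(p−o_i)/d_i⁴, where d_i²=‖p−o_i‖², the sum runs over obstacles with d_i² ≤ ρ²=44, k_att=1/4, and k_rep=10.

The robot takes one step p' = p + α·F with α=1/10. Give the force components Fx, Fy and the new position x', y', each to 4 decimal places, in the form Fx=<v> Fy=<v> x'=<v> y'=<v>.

F_att = 1/4·(g−p) = 1/4·(-15,1) = (-3.7500,0.2500)
o1: d²=10 ≤ ρ²=44; F_rep = 10·(-3,-1)/10² = (-0.3000,-0.1000)
o2: d²=212 > ρ²=44 → inactive
o3: d²=65 > ρ²=44 → inactive
o4: d²=121 > ρ²=44 → inactive
F = F_att + ΣF_rep = (-4.0500,0.1500)
p' = p + 1/10·F = (3.5950,-10.9850)

Fx=-4.0500 Fy=0.1500 x'=3.5950 y'=-10.9850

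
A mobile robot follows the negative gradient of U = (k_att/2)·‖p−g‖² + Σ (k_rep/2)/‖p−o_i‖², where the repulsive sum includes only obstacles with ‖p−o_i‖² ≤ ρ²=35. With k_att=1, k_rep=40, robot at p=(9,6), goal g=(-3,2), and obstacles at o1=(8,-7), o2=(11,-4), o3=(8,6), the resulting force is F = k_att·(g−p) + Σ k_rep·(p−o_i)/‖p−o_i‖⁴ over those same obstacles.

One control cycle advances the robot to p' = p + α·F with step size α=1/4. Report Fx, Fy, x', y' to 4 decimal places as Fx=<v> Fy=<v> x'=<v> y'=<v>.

Fx=28.0000 Fy=-4.0000 x'=16.0000 y'=5.0000

F_att = 1·(g−p) = 1·(-12,-4) = (-12.0000,-4.0000)
o1: d²=170 > ρ²=35 → inactive
o2: d²=104 > ρ²=35 → inactive
o3: d²=1 ≤ ρ²=35; F_rep = 40·(1,0)/1² = (40.0000,0.0000)
F = F_att + ΣF_rep = (28.0000,-4.0000)
p' = p + 1/4·F = (16.0000,5.0000)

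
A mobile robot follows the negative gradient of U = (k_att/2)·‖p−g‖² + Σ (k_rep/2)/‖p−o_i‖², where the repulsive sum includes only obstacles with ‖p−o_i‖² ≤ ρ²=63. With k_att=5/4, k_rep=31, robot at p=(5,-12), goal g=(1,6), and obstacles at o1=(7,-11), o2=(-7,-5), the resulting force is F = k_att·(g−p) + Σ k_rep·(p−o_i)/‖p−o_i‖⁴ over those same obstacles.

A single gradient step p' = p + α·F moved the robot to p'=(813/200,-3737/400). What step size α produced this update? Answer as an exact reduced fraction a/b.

α = 1/8

F_att = 5/4·(g−p) = 5/4·(-4,18) = (-5.0000,22.5000)
o1: d²=5 ≤ ρ²=63; F_rep = 31·(-2,-1)/5² = (-2.4800,-1.2400)
o2: d²=193 > ρ²=63 → inactive
F = F_att + ΣF_rep = (-7.4800,21.2600)
Δp = p'−p = (-0.9350,2.6575); α = Δx/Fx = (-187/200) / (-187/25) = 1/8
check: Δy/Fy = (1063/400) / (1063/50) = 1/8 ✓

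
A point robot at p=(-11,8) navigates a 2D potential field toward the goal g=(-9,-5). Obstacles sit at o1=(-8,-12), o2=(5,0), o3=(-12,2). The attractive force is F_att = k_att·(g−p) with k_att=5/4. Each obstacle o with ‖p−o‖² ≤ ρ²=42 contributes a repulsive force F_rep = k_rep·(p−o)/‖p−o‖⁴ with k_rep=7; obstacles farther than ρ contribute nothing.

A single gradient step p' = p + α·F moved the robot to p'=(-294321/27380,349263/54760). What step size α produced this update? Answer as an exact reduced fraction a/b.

F_att = 5/4·(g−p) = 5/4·(2,-13) = (2.5000,-16.2500)
o1: d²=409 > ρ²=42 → inactive
o2: d²=320 > ρ²=42 → inactive
o3: d²=37 ≤ ρ²=42; F_rep = 7·(1,6)/37² = (0.0051,0.0307)
F = F_att + ΣF_rep = (2.5051,-16.2193)
Δp = p'−p = (0.2505,-1.6219); α = Δx/Fx = (6859/27380) / (6859/2738) = 1/10
check: Δy/Fy = (-88817/54760) / (-88817/5476) = 1/10 ✓

α = 1/10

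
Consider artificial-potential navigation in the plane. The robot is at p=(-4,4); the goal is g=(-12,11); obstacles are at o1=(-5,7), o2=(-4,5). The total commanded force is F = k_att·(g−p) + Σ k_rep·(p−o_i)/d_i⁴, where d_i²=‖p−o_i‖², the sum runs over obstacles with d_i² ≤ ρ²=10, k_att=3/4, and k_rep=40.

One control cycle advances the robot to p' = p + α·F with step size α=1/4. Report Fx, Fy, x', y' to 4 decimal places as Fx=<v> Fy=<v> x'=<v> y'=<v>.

F_att = 3/4·(g−p) = 3/4·(-8,7) = (-6.0000,5.2500)
o1: d²=10 ≤ ρ²=10; F_rep = 40·(1,-3)/10² = (0.4000,-1.2000)
o2: d²=1 ≤ ρ²=10; F_rep = 40·(0,-1)/1² = (0.0000,-40.0000)
F = F_att + ΣF_rep = (-5.6000,-35.9500)
p' = p + 1/4·F = (-5.4000,-4.9875)

Fx=-5.6000 Fy=-35.9500 x'=-5.4000 y'=-4.9875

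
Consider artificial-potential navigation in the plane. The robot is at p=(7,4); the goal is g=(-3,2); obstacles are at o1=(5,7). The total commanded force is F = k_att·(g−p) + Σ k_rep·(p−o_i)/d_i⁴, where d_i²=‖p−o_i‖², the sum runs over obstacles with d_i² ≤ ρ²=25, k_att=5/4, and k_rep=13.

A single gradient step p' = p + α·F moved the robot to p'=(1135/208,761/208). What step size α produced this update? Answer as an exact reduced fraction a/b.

α = 1/8

F_att = 5/4·(g−p) = 5/4·(-10,-2) = (-12.5000,-2.5000)
o1: d²=13 ≤ ρ²=25; F_rep = 13·(2,-3)/13² = (0.1538,-0.2308)
F = F_att + ΣF_rep = (-12.3462,-2.7308)
Δp = p'−p = (-1.5433,-0.3413); α = Δx/Fx = (-321/208) / (-321/26) = 1/8
check: Δy/Fy = (-71/208) / (-71/26) = 1/8 ✓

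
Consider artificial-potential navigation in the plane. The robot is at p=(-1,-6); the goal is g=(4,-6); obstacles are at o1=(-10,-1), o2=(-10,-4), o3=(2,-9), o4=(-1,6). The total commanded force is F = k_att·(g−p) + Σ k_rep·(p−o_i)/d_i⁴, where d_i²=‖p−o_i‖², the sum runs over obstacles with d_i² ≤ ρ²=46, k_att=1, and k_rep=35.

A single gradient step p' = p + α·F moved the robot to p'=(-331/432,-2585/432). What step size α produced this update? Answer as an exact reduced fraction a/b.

F_att = 1·(g−p) = 1·(5,0) = (5.0000,0.0000)
o1: d²=106 > ρ²=46 → inactive
o2: d²=85 > ρ²=46 → inactive
o3: d²=18 ≤ ρ²=46; F_rep = 35·(-3,3)/18² = (-0.3241,0.3241)
o4: d²=144 > ρ²=46 → inactive
F = F_att + ΣF_rep = (4.6759,0.3241)
Δp = p'−p = (0.2338,0.0162); α = Δx/Fx = (101/432) / (505/108) = 1/20
check: Δy/Fy = (7/432) / (35/108) = 1/20 ✓

α = 1/20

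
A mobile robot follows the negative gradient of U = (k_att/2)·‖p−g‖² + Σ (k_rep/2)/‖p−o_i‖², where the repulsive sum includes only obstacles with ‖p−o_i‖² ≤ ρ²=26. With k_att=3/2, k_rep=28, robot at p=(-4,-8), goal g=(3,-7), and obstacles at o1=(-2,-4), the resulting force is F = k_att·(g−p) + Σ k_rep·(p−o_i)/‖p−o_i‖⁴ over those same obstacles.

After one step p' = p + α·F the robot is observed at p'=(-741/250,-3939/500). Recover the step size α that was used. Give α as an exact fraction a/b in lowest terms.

F_att = 3/2·(g−p) = 3/2·(7,1) = (10.5000,1.5000)
o1: d²=20 ≤ ρ²=26; F_rep = 28·(-2,-4)/20² = (-0.1400,-0.2800)
F = F_att + ΣF_rep = (10.3600,1.2200)
Δp = p'−p = (1.0360,0.1220); α = Δx/Fx = (259/250) / (259/25) = 1/10
check: Δy/Fy = (61/500) / (61/50) = 1/10 ✓

α = 1/10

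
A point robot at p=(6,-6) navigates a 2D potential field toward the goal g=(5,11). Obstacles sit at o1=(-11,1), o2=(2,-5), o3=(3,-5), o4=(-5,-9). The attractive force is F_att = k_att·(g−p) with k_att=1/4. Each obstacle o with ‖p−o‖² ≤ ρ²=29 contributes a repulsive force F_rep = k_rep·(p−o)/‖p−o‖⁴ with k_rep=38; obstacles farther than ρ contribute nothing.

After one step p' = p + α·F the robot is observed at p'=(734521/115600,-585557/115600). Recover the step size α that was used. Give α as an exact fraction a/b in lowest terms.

F_att = 1/4·(g−p) = 1/4·(-1,17) = (-0.2500,4.2500)
o1: d²=338 > ρ²=29 → inactive
o2: d²=17 ≤ ρ²=29; F_rep = 38·(4,-1)/17² = (0.5260,-0.1315)
o3: d²=10 ≤ ρ²=29; F_rep = 38·(3,-1)/10² = (1.1400,-0.3800)
o4: d²=130 > ρ²=29 → inactive
F = F_att + ΣF_rep = (1.4160,3.7385)
Δp = p'−p = (0.3540,0.9346); α = Δx/Fx = (40921/115600) / (40921/28900) = 1/4
check: Δy/Fy = (108043/115600) / (108043/28900) = 1/4 ✓

α = 1/4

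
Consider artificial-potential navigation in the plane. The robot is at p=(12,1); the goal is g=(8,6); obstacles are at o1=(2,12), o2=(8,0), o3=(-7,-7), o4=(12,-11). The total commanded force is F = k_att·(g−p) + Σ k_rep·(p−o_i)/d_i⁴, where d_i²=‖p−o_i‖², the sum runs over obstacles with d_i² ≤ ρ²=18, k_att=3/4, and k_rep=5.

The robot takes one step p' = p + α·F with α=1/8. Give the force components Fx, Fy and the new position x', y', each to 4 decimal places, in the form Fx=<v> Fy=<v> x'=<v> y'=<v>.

F_att = 3/4·(g−p) = 3/4·(-4,5) = (-3.0000,3.7500)
o1: d²=221 > ρ²=18 → inactive
o2: d²=17 ≤ ρ²=18; F_rep = 5·(4,1)/17² = (0.0692,0.0173)
o3: d²=425 > ρ²=18 → inactive
o4: d²=144 > ρ²=18 → inactive
F = F_att + ΣF_rep = (-2.9308,3.7673)
p' = p + 1/8·F = (11.6337,1.4709)

Fx=-2.9308 Fy=3.7673 x'=11.6337 y'=1.4709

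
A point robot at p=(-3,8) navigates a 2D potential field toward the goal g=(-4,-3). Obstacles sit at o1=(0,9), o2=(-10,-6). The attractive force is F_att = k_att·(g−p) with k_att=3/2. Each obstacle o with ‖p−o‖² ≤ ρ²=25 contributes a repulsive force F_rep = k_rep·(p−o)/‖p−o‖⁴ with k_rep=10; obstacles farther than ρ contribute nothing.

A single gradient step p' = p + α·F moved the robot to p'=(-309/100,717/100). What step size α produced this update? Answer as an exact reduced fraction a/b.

α = 1/20

F_att = 3/2·(g−p) = 3/2·(-1,-11) = (-1.5000,-16.5000)
o1: d²=10 ≤ ρ²=25; F_rep = 10·(-3,-1)/10² = (-0.3000,-0.1000)
o2: d²=245 > ρ²=25 → inactive
F = F_att + ΣF_rep = (-1.8000,-16.6000)
Δp = p'−p = (-0.0900,-0.8300); α = Δx/Fx = (-9/100) / (-9/5) = 1/20
check: Δy/Fy = (-83/100) / (-83/5) = 1/20 ✓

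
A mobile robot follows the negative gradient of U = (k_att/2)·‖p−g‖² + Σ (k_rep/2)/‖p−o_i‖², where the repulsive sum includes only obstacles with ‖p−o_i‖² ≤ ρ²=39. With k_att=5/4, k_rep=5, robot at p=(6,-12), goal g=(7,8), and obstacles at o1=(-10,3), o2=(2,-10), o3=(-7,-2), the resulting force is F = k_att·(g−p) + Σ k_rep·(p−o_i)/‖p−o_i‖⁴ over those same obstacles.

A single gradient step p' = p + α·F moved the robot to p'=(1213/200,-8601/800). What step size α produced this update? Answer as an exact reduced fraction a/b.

α = 1/20

F_att = 5/4·(g−p) = 5/4·(1,20) = (1.2500,25.0000)
o1: d²=481 > ρ²=39 → inactive
o2: d²=20 ≤ ρ²=39; F_rep = 5·(4,-2)/20² = (0.0500,-0.0250)
o3: d²=269 > ρ²=39 → inactive
F = F_att + ΣF_rep = (1.3000,24.9750)
Δp = p'−p = (0.0650,1.2488); α = Δx/Fx = (13/200) / (13/10) = 1/20
check: Δy/Fy = (999/800) / (999/40) = 1/20 ✓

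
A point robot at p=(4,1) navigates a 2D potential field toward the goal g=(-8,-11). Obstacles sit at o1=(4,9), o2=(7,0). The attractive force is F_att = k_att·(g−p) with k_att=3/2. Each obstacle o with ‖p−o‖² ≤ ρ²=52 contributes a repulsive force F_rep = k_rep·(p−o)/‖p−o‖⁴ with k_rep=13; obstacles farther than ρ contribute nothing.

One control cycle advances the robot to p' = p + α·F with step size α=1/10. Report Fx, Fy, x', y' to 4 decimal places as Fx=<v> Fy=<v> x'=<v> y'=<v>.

Fx=-18.3900 Fy=-17.8700 x'=2.1610 y'=-0.7870

F_att = 3/2·(g−p) = 3/2·(-12,-12) = (-18.0000,-18.0000)
o1: d²=64 > ρ²=52 → inactive
o2: d²=10 ≤ ρ²=52; F_rep = 13·(-3,1)/10² = (-0.3900,0.1300)
F = F_att + ΣF_rep = (-18.3900,-17.8700)
p' = p + 1/10·F = (2.1610,-0.7870)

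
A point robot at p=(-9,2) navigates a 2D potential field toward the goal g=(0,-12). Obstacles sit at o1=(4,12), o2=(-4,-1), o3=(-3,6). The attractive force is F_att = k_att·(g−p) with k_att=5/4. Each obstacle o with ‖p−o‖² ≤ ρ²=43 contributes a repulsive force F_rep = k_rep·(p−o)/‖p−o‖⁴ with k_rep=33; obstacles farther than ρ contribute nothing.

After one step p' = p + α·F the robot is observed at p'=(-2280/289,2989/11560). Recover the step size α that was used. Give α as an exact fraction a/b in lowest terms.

F_att = 5/4·(g−p) = 5/4·(9,-14) = (11.2500,-17.5000)
o1: d²=269 > ρ²=43 → inactive
o2: d²=34 ≤ ρ²=43; F_rep = 33·(-5,3)/34² = (-0.1427,0.0856)
o3: d²=52 > ρ²=43 → inactive
F = F_att + ΣF_rep = (11.1073,-17.4144)
Δp = p'−p = (1.1107,-1.7414); α = Δx/Fx = (321/289) / (3210/289) = 1/10
check: Δy/Fy = (-20131/11560) / (-20131/1156) = 1/10 ✓

α = 1/10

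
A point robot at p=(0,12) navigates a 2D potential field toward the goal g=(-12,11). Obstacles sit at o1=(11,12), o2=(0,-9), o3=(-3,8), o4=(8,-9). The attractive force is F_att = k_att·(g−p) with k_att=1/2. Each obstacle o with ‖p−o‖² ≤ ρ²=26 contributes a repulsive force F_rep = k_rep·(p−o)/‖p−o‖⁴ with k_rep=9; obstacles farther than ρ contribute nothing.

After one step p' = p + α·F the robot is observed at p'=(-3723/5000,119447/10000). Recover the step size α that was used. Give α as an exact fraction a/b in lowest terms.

F_att = 1/2·(g−p) = 1/2·(-12,-1) = (-6.0000,-0.5000)
o1: d²=121 > ρ²=26 → inactive
o2: d²=441 > ρ²=26 → inactive
o3: d²=25 ≤ ρ²=26; F_rep = 9·(3,4)/25² = (0.0432,0.0576)
o4: d²=505 > ρ²=26 → inactive
F = F_att + ΣF_rep = (-5.9568,-0.4424)
Δp = p'−p = (-0.7446,-0.0553); α = Δx/Fx = (-3723/5000) / (-3723/625) = 1/8
check: Δy/Fy = (-553/10000) / (-553/1250) = 1/8 ✓

α = 1/8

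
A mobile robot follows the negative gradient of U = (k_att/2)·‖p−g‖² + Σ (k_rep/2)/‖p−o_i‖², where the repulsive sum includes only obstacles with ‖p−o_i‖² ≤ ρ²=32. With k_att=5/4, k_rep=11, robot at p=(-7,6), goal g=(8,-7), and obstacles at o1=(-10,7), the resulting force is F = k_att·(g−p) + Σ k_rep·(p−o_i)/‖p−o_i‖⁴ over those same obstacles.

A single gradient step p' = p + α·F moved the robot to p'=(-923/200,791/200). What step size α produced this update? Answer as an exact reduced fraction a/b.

F_att = 5/4·(g−p) = 5/4·(15,-13) = (18.7500,-16.2500)
o1: d²=10 ≤ ρ²=32; F_rep = 11·(3,-1)/10² = (0.3300,-0.1100)
F = F_att + ΣF_rep = (19.0800,-16.3600)
Δp = p'−p = (2.3850,-2.0450); α = Δx/Fx = (477/200) / (477/25) = 1/8
check: Δy/Fy = (-409/200) / (-409/25) = 1/8 ✓

α = 1/8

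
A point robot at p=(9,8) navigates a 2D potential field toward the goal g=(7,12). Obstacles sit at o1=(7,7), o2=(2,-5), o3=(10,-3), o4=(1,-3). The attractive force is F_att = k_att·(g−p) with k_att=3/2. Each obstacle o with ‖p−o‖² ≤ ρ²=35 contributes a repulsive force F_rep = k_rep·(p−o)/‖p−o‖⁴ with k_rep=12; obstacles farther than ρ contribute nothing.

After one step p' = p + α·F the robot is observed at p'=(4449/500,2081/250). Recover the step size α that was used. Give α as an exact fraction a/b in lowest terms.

α = 1/20

F_att = 3/2·(g−p) = 3/2·(-2,4) = (-3.0000,6.0000)
o1: d²=5 ≤ ρ²=35; F_rep = 12·(2,1)/5² = (0.9600,0.4800)
o2: d²=218 > ρ²=35 → inactive
o3: d²=122 > ρ²=35 → inactive
o4: d²=185 > ρ²=35 → inactive
F = F_att + ΣF_rep = (-2.0400,6.4800)
Δp = p'−p = (-0.1020,0.3240); α = Δx/Fx = (-51/500) / (-51/25) = 1/20
check: Δy/Fy = (81/250) / (162/25) = 1/20 ✓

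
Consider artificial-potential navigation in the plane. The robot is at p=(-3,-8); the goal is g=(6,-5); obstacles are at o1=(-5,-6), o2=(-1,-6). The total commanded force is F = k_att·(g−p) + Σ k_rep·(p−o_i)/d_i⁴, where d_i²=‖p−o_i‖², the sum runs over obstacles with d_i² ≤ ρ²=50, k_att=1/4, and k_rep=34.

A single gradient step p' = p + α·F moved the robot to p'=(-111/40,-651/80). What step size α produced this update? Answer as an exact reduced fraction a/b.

F_att = 1/4·(g−p) = 1/4·(9,3) = (2.2500,0.7500)
o1: d²=8 ≤ ρ²=50; F_rep = 34·(2,-2)/8² = (1.0625,-1.0625)
o2: d²=8 ≤ ρ²=50; F_rep = 34·(-2,-2)/8² = (-1.0625,-1.0625)
F = F_att + ΣF_rep = (2.2500,-1.3750)
Δp = p'−p = (0.2250,-0.1375); α = Δx/Fx = (9/40) / (9/4) = 1/10
check: Δy/Fy = (-11/80) / (-11/8) = 1/10 ✓

α = 1/10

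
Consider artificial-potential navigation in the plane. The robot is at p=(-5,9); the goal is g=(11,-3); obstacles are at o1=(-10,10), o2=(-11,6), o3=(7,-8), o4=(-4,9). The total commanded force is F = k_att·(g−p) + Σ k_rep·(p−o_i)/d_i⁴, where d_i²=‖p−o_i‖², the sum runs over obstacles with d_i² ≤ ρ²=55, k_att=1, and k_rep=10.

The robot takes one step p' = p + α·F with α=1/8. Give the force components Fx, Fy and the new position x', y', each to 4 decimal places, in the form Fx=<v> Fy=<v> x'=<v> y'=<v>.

Fx=6.1036 Fy=-12.0000 x'=-4.2371 y'=7.5000

F_att = 1·(g−p) = 1·(16,-12) = (16.0000,-12.0000)
o1: d²=26 ≤ ρ²=55; F_rep = 10·(5,-1)/26² = (0.0740,-0.0148)
o2: d²=45 ≤ ρ²=55; F_rep = 10·(6,3)/45² = (0.0296,0.0148)
o3: d²=433 > ρ²=55 → inactive
o4: d²=1 ≤ ρ²=55; F_rep = 10·(-1,0)/1² = (-10.0000,0.0000)
F = F_att + ΣF_rep = (6.1036,-12.0000)
p' = p + 1/8·F = (-4.2371,7.5000)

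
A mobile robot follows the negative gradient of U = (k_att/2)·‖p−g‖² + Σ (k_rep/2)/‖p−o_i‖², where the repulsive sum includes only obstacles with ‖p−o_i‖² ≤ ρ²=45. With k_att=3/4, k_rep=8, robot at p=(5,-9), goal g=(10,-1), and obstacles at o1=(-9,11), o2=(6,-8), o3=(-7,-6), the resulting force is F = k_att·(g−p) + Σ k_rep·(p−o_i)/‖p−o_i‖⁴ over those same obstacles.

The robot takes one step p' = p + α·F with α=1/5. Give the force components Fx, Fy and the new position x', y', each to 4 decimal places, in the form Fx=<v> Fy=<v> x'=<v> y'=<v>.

F_att = 3/4·(g−p) = 3/4·(5,8) = (3.7500,6.0000)
o1: d²=596 > ρ²=45 → inactive
o2: d²=2 ≤ ρ²=45; F_rep = 8·(-1,-1)/2² = (-2.0000,-2.0000)
o3: d²=153 > ρ²=45 → inactive
F = F_att + ΣF_rep = (1.7500,4.0000)
p' = p + 1/5·F = (5.3500,-8.2000)

Fx=1.7500 Fy=4.0000 x'=5.3500 y'=-8.2000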